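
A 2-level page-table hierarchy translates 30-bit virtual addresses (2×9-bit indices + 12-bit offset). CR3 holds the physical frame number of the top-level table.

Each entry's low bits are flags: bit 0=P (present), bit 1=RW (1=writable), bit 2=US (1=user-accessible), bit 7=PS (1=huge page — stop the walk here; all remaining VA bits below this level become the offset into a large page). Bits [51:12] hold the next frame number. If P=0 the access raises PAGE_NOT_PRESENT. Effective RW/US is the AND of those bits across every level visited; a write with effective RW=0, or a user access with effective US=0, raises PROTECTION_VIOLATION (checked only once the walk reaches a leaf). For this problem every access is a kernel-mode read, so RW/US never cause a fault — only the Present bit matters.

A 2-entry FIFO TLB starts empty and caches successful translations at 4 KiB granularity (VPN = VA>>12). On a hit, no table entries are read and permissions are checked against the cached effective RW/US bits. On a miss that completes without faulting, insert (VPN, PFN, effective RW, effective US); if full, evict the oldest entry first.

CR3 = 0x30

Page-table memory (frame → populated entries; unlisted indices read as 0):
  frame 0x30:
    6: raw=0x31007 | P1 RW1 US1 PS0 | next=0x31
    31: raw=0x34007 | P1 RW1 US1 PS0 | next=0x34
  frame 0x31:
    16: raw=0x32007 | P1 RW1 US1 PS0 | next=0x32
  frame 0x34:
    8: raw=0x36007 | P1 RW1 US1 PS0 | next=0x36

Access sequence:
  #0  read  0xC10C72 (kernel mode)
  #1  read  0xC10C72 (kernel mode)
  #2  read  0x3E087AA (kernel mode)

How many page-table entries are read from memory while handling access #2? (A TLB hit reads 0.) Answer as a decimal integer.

Walk each access:
#0 VA=0xC10C72 (r,kernel):
  L0 @0x30[6] → 0x31007  P=1,RW=1,US=1,PS=0
  L1 @0x31[16] → 0x32007  P=1,RW=1,US=1,PS=0
  ✓ 0x32C72  — 2 lookups
#1 VA=0xC10C72 (r,kernel):
  TLB hit vpn=0xC10 → PA=0x32C72
#2 VA=0x3E087AA (r,kernel):
  L0 @0x30[31] → 0x34007  P=1,RW=1,US=1,PS=0
  L1 @0x34[8] → 0x36007  P=1,RW=1,US=1,PS=0
  ✓ 0x367AA  — 2 lookups

Entries read for #2: 2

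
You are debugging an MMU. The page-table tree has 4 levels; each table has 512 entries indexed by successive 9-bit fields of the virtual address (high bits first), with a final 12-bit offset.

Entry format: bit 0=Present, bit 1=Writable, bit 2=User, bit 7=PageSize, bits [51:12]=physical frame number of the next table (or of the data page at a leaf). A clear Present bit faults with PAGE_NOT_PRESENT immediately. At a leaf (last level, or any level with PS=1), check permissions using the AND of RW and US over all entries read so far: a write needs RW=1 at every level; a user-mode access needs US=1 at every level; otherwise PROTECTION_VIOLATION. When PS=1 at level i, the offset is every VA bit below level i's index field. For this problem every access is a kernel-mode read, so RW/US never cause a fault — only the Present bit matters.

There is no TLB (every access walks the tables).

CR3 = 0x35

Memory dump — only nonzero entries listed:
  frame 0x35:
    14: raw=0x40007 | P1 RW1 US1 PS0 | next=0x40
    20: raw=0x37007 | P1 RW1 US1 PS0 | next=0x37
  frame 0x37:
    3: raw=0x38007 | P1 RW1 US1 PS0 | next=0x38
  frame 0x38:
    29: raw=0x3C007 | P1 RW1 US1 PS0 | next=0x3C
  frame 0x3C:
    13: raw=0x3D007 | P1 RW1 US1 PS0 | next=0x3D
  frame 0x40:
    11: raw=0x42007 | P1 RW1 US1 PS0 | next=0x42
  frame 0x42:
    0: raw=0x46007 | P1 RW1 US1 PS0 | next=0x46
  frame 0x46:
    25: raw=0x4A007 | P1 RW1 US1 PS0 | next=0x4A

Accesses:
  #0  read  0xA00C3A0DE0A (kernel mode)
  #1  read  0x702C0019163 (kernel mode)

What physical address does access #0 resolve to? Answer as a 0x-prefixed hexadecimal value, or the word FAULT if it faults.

Trace:
#0 VA=0xA00C3A0DE0A (r,kernel):
  lvl0: tbl 0x35, slot 20 ⇒ 0x37007 (P1/RW1/US1/PS0)
  lvl1: tbl 0x37, slot 3 ⇒ 0x38007 (P1/RW1/US1/PS0)
  lvl2: tbl 0x38, slot 29 ⇒ 0x3C007 (P1/RW1/US1/PS0)
  lvl3: tbl 0x3C, slot 13 ⇒ 0x3D007 (P1/RW1/US1/PS0)
  ⇒ phys 0x3DE0A  [4 reads]
#1 VA=0x702C0019163 (r,kernel):
  lvl0: tbl 0x35, slot 14 ⇒ 0x40007 (P1/RW1/US1/PS0)
  lvl1: tbl 0x40, slot 11 ⇒ 0x42007 (P1/RW1/US1/PS0)
  lvl2: tbl 0x42, slot 0 ⇒ 0x46007 (P1/RW1/US1/PS0)
  lvl3: tbl 0x46, slot 25 ⇒ 0x4A007 (P1/RW1/US1/PS0)
  ⇒ phys 0x4A163  [4 reads]

Access #0 PA: 0x3DE0A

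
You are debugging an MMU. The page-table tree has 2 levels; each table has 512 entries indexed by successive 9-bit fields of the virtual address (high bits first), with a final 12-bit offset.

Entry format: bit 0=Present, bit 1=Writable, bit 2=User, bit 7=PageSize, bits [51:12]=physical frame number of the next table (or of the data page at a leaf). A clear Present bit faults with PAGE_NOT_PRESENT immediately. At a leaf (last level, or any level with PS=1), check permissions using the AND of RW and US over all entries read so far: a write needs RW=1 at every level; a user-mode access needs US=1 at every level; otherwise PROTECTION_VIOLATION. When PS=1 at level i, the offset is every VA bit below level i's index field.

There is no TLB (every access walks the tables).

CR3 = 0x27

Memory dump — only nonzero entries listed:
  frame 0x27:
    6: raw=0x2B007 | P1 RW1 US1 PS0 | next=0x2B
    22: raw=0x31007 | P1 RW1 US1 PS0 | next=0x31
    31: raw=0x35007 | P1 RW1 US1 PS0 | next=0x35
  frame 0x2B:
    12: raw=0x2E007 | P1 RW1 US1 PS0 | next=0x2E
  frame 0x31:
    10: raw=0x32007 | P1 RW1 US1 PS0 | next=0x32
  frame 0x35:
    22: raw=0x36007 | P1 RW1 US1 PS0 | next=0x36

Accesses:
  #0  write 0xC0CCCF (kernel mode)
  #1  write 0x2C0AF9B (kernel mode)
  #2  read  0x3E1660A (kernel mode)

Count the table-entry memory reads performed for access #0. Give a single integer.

Trace:
#0 VA=0xC0CCCF (w,kernel):
  lvl0: tbl 0x27, slot 6 ⇒ 0x2B007 (P1/RW1/US1/PS0)
  lvl1: tbl 0x2B, slot 12 ⇒ 0x2E007 (P1/RW1/US1/PS0)
  ⇒ phys 0x2ECCF  [2 reads]
#1 VA=0x2C0AF9B (w,kernel):
  lvl0: tbl 0x27, slot 22 ⇒ 0x31007 (P1/RW1/US1/PS0)
  lvl1: tbl 0x31, slot 10 ⇒ 0x32007 (P1/RW1/US1/PS0)
  ⇒ phys 0x32F9B  [2 reads]
#2 VA=0x3E1660A (r,kernel):
  lvl0: tbl 0x27, slot 31 ⇒ 0x35007 (P1/RW1/US1/PS0)
  lvl1: tbl 0x35, slot 22 ⇒ 0x36007 (P1/RW1/US1/PS0)
  ⇒ phys 0x3660A  [2 reads]

Entries read for #0: 2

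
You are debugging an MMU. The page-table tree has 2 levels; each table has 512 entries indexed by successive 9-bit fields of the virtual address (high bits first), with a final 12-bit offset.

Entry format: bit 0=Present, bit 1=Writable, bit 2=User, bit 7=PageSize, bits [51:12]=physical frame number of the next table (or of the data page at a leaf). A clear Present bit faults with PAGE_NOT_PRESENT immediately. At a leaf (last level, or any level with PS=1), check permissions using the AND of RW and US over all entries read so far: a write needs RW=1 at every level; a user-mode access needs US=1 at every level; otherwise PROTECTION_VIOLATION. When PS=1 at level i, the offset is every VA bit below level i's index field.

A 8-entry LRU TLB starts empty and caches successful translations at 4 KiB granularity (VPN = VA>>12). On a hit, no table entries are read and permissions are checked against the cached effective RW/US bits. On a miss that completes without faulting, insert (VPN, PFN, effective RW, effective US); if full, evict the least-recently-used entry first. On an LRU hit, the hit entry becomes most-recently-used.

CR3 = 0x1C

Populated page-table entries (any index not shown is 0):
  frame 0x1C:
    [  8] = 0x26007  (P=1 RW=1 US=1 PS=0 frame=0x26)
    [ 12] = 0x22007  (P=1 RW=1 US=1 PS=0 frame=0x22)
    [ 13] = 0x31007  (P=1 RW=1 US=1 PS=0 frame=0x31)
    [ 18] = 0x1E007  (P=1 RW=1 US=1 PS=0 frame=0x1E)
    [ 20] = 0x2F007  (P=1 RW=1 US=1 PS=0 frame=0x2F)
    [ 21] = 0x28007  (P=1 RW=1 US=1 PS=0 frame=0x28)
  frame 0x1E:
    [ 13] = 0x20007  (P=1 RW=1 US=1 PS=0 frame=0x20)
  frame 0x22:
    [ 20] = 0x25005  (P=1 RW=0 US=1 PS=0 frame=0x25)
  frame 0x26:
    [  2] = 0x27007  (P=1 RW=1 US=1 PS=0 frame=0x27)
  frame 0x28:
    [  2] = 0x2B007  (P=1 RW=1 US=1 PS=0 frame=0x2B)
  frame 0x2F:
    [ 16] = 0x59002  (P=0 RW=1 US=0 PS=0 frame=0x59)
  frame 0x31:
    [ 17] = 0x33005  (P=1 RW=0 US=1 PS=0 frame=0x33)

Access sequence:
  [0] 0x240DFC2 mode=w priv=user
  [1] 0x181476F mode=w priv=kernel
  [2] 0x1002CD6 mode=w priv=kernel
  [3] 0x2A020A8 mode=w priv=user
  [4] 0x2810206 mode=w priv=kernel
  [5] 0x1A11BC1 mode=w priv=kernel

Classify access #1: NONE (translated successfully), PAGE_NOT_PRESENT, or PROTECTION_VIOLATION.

Per-access translation:
#0 VA=0x240DFC2 (w,user):
  lvl0: tbl 0x1C, slot 18 ⇒ 0x1E007 (P1/RW1/US1/PS0)
  lvl1: tbl 0x1E, slot 13 ⇒ 0x20007 (P1/RW1/US1/PS0)
  → PA=0x20FC2  (2 entries read)
#1 VA=0x181476F (w,kernel):
  lvl0: tbl 0x1C, slot 12 ⇒ 0x22007 (P1/RW1/US1/PS0)
  lvl1: tbl 0x22, slot 20 ⇒ 0x25005 (P1/RW0/US1/PS0)
  → PROTECTION_VIOLATION  (2 entries read)
#2 VA=0x1002CD6 (w,kernel):
  lvl0: tbl 0x1C, slot 8 ⇒ 0x26007 (P1/RW1/US1/PS0)
  lvl1: tbl 0x26, slot 2 ⇒ 0x27007 (P1/RW1/US1/PS0)
  → PA=0x27CD6  (2 entries read)
#3 VA=0x2A020A8 (w,user):
  lvl0: tbl 0x1C, slot 21 ⇒ 0x28007 (P1/RW1/US1/PS0)
  lvl1: tbl 0x28, slot 2 ⇒ 0x2B007 (P1/RW1/US1/PS0)
  → PA=0x2B0A8  (2 entries read)
#4 VA=0x2810206 (w,kernel):
  lvl0: tbl 0x1C, slot 20 ⇒ 0x2F007 (P1/RW1/US1/PS0)
  lvl1: tbl 0x2F, slot 16 ⇒ 0x59002 (P0/RW1/US0/PS0)
  → PAGE_NOT_PRESENT  (2 entries read)
#5 VA=0x1A11BC1 (w,kernel):
  lvl0: tbl 0x1C, slot 13 ⇒ 0x31007 (P1/RW1/US1/PS0)
  lvl1: tbl 0x31, slot 17 ⇒ 0x33005 (P1/RW0/US1/PS0)
  → PROTECTION_VIOLATION  (2 entries read)

Access #1 fault: PROTECTION_VIOLATION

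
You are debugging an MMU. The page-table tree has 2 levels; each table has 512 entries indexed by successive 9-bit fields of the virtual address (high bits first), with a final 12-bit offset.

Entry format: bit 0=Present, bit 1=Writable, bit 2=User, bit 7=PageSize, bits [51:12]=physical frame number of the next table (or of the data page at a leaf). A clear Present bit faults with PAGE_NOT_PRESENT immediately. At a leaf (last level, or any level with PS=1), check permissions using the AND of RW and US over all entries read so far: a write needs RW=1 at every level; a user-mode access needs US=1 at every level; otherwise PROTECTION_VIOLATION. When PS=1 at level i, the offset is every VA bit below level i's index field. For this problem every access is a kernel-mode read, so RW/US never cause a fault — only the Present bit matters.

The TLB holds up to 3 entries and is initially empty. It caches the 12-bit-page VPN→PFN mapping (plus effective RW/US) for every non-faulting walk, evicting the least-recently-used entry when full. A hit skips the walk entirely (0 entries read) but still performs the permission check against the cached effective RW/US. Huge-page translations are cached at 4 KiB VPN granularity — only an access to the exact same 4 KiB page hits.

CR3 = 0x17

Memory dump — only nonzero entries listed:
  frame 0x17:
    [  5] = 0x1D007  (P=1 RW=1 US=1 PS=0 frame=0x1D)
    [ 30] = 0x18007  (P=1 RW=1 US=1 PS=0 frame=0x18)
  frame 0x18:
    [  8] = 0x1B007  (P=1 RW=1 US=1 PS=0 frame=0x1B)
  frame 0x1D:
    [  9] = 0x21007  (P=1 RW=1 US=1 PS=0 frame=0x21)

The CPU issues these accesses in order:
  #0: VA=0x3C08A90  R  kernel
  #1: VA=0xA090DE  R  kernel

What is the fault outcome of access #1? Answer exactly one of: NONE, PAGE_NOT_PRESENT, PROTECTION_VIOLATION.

Trace:
#0 VA=0x3C08A90 (r,kernel):
  lvl0: tbl 0x17, slot 30 ⇒ 0x18007 (P1/RW1/US1/PS0)
  lvl1: tbl 0x18, slot 8 ⇒ 0x1B007 (P1/RW1/US1/PS0)
  → PA=0x1BA90  (2 entries read)
#1 VA=0xA090DE (r,kernel):
  lvl0: tbl 0x17, slot 5 ⇒ 0x1D007 (P1/RW1/US1/PS0)
  lvl1: tbl 0x1D, slot 9 ⇒ 0x21007 (P1/RW1/US1/PS0)
  → PA=0x210DE  (2 entries read)

Access #1 fault: NONE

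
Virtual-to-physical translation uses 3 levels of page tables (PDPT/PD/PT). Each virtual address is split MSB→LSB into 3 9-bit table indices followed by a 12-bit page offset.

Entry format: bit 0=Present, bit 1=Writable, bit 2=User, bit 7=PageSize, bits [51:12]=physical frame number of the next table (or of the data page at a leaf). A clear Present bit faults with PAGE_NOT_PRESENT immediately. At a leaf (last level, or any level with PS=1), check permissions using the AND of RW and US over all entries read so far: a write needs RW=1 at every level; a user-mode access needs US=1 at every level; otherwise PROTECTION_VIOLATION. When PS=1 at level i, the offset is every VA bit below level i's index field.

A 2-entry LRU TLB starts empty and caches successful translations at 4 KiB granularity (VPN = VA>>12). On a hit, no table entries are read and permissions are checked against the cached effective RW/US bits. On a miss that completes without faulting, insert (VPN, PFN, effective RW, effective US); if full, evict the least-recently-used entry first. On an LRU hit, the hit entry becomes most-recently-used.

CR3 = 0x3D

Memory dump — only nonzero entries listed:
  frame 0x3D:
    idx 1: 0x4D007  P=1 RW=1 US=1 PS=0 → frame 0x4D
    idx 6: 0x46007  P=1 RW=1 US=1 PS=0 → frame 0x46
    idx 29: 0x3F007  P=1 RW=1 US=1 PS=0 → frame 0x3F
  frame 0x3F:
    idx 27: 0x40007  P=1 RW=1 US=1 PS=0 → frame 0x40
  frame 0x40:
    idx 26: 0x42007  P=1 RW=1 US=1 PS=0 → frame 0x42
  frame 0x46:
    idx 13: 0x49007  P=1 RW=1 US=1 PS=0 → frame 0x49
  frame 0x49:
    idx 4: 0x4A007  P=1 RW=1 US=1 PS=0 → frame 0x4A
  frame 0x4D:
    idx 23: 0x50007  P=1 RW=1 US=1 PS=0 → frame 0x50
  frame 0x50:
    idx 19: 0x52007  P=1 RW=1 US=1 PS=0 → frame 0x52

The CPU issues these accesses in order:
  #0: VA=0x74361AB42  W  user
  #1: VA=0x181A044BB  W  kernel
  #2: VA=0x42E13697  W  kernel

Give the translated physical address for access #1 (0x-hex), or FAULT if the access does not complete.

Walk each access:
#0 VA=0x74361AB42 (w,user):
  [0] read 0x3D idx=29: raw=0x3F007 flags P=1 W=1 U=1 S=0
  [1] read 0x3F idx=27: raw=0x40007 flags P=1 W=1 U=1 S=0
  [2] read 0x40 idx=26: raw=0x42007 flags P=1 W=1 U=1 S=0
  → PA=0x42B42  (3 entries read)
#1 VA=0x181A044BB (w,kernel):
  [0] read 0x3D idx=6: raw=0x46007 flags P=1 W=1 U=1 S=0
  [1] read 0x46 idx=13: raw=0x49007 flags P=1 W=1 U=1 S=0
  [2] read 0x49 idx=4: raw=0x4A007 flags P=1 W=1 U=1 S=0
  → PA=0x4A4BB  (3 entries read)
#2 VA=0x42E13697 (w,kernel):
  [0] read 0x3D idx=1: raw=0x4D007 flags P=1 W=1 U=1 S=0
  [1] read 0x4D idx=23: raw=0x50007 flags P=1 W=1 U=1 S=0
  [2] read 0x50 idx=19: raw=0x52007 flags P=1 W=1 U=1 S=0
  → PA=0x52697  (3 entries read)

Access #1 PA: 0x4A4BB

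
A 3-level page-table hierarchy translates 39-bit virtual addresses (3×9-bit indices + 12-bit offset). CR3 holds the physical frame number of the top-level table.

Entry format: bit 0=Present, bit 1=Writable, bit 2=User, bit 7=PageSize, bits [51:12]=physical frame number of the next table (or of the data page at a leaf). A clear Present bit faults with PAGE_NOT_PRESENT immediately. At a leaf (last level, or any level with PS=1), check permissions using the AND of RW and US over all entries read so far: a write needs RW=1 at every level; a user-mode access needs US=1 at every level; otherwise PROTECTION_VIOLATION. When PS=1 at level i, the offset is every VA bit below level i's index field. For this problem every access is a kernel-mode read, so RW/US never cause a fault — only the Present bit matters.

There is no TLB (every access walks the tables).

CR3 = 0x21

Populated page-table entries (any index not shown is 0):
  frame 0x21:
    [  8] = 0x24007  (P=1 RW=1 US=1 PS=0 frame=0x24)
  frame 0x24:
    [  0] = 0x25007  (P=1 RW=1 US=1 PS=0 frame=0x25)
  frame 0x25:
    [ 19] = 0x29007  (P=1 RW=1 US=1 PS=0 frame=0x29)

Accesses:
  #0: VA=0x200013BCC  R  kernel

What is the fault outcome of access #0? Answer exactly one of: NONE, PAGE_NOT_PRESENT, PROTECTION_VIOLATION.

Walk each access:
#0 VA=0x200013BCC (r,kernel):
  L0: frame=0x21 idx=8 entry=0x24007 [P=1 RW=1 US=1 PS=0]
  L1: frame=0x24 idx=0 entry=0x25007 [P=1 RW=1 US=1 PS=0]
  L2: frame=0x25 idx=19 entry=0x29007 [P=1 RW=1 US=1 PS=0]
  ✓ 0x29BCC  — 3 lookups

Access #0 fault: NONE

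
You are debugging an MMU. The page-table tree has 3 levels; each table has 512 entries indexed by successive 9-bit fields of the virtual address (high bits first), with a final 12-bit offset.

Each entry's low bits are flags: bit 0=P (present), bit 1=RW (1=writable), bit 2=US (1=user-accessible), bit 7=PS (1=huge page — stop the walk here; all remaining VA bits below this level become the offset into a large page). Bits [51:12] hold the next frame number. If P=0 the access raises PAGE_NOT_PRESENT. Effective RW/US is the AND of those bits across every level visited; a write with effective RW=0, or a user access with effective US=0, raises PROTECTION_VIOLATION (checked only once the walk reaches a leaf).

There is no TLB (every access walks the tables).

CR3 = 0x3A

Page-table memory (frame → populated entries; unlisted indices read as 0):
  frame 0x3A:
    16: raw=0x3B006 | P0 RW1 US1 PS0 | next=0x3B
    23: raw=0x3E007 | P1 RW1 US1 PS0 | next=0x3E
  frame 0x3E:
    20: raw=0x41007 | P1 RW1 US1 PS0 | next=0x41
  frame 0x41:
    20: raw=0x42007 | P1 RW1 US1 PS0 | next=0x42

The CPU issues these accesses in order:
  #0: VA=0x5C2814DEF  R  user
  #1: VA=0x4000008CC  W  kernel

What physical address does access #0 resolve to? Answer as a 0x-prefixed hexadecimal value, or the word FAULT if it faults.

Trace:
#0 VA=0x5C2814DEF (r,user):
  [0] read 0x3A idx=23: raw=0x3E007 flags P=1 W=1 U=1 S=0
  [1] read 0x3E idx=20: raw=0x41007 flags P=1 W=1 U=1 S=0
  [2] read 0x41 idx=20: raw=0x42007 flags P=1 W=1 U=1 S=0
  → PA=0x42DEF  (3 entries read)
#1 VA=0x4000008CC (w,kernel):
  [0] read 0x3A idx=16: raw=0x3B006 flags P=0 W=1 U=1 S=0
  ✗ PAGE_NOT_PRESENT  [1 reads]

Access #0 PA: 0x42DEF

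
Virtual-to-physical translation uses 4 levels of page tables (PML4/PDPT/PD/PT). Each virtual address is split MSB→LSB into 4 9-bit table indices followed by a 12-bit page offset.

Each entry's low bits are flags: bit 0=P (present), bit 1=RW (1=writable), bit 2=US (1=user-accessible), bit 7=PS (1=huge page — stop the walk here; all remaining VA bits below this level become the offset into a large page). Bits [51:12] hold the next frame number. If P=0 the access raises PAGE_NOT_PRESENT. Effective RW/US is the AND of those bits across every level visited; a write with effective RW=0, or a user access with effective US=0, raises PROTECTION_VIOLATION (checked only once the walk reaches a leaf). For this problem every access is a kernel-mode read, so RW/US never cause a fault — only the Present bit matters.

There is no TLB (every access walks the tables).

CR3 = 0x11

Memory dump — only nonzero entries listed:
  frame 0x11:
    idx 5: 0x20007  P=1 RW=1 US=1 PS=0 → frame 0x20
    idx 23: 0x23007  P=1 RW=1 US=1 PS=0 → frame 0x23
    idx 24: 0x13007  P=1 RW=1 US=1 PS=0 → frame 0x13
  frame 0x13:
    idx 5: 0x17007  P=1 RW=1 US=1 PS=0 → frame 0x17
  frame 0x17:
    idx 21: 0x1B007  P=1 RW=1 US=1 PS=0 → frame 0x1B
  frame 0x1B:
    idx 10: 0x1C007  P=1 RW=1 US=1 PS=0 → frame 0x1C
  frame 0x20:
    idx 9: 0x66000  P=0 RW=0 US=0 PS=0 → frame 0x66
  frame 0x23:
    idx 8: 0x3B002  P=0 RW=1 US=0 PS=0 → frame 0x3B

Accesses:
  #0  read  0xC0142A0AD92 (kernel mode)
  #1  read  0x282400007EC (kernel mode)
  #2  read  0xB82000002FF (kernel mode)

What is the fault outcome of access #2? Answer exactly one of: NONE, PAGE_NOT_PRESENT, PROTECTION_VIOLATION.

Walk each access:
#0 VA=0xC0142A0AD92 (r,kernel):
  L0 @0x11[24] → 0x13007  P=1,RW=1,US=1,PS=0
  L1 @0x13[5] → 0x17007  P=1,RW=1,US=1,PS=0
  L2 @0x17[21] → 0x1B007  P=1,RW=1,US=1,PS=0
  L3 @0x1B[10] → 0x1C007  P=1,RW=1,US=1,PS=0
  ✓ 0x1CD92  — 4 lookups
#1 VA=0x282400007EC (r,kernel):
  L0 @0x11[5] → 0x20007  P=1,RW=1,US=1,PS=0
  L1 @0x20[9] → 0x66000  P=0,RW=0,US=0,PS=0
  → PAGE_NOT_PRESENT  (2 entries read)
#2 VA=0xB82000002FF (r,kernel):
  L0 @0x11[23] → 0x23007  P=1,RW=1,US=1,PS=0
  L1 @0x23[8] → 0x3B002  P=0,RW=1,US=0,PS=0
  → PAGE_NOT_PRESENT  (2 entries read)

Access #2 fault: PAGE_NOT_PRESENT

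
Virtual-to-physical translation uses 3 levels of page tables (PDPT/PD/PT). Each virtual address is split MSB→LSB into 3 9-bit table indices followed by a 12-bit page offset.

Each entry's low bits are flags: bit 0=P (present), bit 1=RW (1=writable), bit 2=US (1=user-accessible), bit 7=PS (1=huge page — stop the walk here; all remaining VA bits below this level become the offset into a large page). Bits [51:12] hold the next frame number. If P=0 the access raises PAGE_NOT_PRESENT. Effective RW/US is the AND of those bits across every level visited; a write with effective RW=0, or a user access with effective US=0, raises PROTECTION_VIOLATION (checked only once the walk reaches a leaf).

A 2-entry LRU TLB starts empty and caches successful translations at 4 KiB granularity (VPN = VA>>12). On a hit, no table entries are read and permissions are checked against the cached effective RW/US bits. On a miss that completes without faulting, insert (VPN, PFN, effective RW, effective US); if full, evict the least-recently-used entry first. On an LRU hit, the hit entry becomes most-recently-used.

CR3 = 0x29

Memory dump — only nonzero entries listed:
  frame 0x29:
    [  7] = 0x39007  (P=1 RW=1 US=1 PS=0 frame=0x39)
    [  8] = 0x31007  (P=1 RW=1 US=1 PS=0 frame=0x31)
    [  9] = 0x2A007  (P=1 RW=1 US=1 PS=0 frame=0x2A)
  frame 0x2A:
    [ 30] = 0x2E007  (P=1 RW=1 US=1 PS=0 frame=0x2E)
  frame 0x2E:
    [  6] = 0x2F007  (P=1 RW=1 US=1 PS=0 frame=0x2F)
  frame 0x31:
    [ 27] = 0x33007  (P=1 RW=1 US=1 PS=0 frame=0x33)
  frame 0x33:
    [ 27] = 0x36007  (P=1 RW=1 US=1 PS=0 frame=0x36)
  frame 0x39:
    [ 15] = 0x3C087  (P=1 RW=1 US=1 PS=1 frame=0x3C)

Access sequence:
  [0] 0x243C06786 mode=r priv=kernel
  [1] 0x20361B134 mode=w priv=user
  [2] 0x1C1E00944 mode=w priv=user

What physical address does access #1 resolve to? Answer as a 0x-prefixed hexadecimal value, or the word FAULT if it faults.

Walk each access:
#0 VA=0x243C06786 (r,kernel):
  lvl0: tbl 0x29, slot 9 ⇒ 0x2A007 (P1/RW1/US1/PS0)
  lvl1: tbl 0x2A, slot 30 ⇒ 0x2E007 (P1/RW1/US1/PS0)
  lvl2: tbl 0x2E, slot 6 ⇒ 0x2F007 (P1/RW1/US1/PS0)
  ⇒ phys 0x2F786  [3 reads]
#1 VA=0x20361B134 (w,user):
  lvl0: tbl 0x29, slot 8 ⇒ 0x31007 (P1/RW1/US1/PS0)
  lvl1: tbl 0x31, slot 27 ⇒ 0x33007 (P1/RW1/US1/PS0)
  lvl2: tbl 0x33, slot 27 ⇒ 0x36007 (P1/RW1/US1/PS0)
  ⇒ phys 0x36134  [3 reads]
#2 VA=0x1C1E00944 (w,user):
  lvl0: tbl 0x29, slot 7 ⇒ 0x39007 (P1/RW1/US1/PS0)
  lvl1: tbl 0x39, slot 15 ⇒ 0x3C087 (P1/RW1/US1/PS1)
  ⇒ phys 0x3C944 (huge @L1)  [2 reads]

Access #1 PA: 0x36134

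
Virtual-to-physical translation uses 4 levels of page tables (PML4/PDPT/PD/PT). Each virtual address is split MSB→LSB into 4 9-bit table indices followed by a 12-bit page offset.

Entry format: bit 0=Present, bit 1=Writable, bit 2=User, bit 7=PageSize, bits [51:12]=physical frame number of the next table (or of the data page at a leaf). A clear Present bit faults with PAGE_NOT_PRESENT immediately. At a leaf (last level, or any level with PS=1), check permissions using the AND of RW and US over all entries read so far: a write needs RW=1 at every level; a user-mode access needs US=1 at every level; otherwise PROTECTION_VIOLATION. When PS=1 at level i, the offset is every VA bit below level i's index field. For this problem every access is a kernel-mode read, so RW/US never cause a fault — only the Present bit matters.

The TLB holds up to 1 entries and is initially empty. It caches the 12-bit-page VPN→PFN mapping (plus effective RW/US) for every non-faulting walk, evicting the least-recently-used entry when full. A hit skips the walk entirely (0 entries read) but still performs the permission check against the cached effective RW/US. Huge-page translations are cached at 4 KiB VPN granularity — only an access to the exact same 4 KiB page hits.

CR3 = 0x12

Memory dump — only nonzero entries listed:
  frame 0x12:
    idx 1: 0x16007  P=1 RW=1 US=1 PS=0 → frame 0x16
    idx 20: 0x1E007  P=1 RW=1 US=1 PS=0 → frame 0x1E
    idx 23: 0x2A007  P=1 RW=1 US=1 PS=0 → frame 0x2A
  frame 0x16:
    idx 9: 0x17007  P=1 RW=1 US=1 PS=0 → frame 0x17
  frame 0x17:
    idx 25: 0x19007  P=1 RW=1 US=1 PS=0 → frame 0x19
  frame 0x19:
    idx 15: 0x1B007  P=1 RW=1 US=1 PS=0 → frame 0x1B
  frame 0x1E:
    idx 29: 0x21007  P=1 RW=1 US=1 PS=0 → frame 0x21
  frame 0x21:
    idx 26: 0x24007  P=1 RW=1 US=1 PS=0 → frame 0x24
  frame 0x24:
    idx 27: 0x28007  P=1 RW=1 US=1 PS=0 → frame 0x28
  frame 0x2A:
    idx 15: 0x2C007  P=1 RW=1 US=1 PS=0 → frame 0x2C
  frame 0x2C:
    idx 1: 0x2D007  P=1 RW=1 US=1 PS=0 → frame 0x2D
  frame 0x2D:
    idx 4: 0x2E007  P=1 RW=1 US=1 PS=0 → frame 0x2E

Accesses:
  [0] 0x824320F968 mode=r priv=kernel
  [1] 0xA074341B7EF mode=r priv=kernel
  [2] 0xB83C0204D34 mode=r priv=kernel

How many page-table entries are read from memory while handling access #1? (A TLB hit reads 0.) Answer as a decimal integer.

Walk each access:
#0 VA=0x824320F968 (r,kernel):
  L0 @0x12[1] → 0x16007  P=1,RW=1,US=1,PS=0
  L1 @0x16[9] → 0x17007  P=1,RW=1,US=1,PS=0
  L2 @0x17[25] → 0x19007  P=1,RW=1,US=1,PS=0
  L3 @0x19[15] → 0x1B007  P=1,RW=1,US=1,PS=0
  → PA=0x1B968  (4 entries read)
#1 VA=0xA074341B7EF (r,kernel):
  L0 @0x12[20] → 0x1E007  P=1,RW=1,US=1,PS=0
  L1 @0x1E[29] → 0x21007  P=1,RW=1,US=1,PS=0
  L2 @0x21[26] → 0x24007  P=1,RW=1,US=1,PS=0
  L3 @0x24[27] → 0x28007  P=1,RW=1,US=1,PS=0
  → PA=0x287EF  (4 entries read)
#2 VA=0xB83C0204D34 (r,kernel):
  L0 @0x12[23] → 0x2A007  P=1,RW=1,US=1,PS=0
  L1 @0x2A[15] → 0x2C007  P=1,RW=1,US=1,PS=0
  L2 @0x2C[1] → 0x2D007  P=1,RW=1,US=1,PS=0
  L3 @0x2D[4] → 0x2E007  P=1,RW=1,US=1,PS=0
  → PA=0x2ED34  (4 entries read)

Entries read for #1: 4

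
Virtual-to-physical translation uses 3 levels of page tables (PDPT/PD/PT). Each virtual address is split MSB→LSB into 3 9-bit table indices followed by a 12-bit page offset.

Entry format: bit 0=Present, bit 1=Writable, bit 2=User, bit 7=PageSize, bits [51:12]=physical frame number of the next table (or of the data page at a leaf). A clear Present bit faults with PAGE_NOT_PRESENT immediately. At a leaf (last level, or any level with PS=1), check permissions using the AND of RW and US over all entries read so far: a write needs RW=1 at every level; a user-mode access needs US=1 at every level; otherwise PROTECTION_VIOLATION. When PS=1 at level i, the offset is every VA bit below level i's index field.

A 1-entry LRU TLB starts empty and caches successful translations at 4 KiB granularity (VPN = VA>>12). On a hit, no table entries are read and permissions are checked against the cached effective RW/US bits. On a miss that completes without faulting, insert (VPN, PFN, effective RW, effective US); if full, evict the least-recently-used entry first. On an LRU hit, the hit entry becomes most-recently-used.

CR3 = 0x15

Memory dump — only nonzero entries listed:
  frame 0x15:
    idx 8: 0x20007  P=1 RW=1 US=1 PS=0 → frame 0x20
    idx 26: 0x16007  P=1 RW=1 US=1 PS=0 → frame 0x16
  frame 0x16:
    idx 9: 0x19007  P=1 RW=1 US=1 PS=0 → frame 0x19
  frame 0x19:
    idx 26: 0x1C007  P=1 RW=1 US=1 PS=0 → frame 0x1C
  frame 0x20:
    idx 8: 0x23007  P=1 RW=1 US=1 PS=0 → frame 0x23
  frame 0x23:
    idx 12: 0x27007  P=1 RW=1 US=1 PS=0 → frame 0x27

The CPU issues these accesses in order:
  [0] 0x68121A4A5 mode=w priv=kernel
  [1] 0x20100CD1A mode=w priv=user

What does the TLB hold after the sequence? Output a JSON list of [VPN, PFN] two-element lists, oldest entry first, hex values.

Trace:
#0 VA=0x68121A4A5 (w,kernel):
  [0] read 0x15 idx=26: raw=0x16007 flags P=1 W=1 U=1 S=0
  [1] read 0x16 idx=9: raw=0x19007 flags P=1 W=1 U=1 S=0
  [2] read 0x19 idx=26: raw=0x1C007 flags P=1 W=1 U=1 S=0
  → PA=0x1C4A5  (3 entries read)
#1 VA=0x20100CD1A (w,user):
  [0] read 0x15 idx=8: raw=0x20007 flags P=1 W=1 U=1 S=0
  [1] read 0x20 idx=8: raw=0x23007 flags P=1 W=1 U=1 S=0
  [2] read 0x23 idx=12: raw=0x27007 flags P=1 W=1 U=1 S=0
  → PA=0x27D1A  (3 entries read)

TLB: [["0x20100C", "0x27"]]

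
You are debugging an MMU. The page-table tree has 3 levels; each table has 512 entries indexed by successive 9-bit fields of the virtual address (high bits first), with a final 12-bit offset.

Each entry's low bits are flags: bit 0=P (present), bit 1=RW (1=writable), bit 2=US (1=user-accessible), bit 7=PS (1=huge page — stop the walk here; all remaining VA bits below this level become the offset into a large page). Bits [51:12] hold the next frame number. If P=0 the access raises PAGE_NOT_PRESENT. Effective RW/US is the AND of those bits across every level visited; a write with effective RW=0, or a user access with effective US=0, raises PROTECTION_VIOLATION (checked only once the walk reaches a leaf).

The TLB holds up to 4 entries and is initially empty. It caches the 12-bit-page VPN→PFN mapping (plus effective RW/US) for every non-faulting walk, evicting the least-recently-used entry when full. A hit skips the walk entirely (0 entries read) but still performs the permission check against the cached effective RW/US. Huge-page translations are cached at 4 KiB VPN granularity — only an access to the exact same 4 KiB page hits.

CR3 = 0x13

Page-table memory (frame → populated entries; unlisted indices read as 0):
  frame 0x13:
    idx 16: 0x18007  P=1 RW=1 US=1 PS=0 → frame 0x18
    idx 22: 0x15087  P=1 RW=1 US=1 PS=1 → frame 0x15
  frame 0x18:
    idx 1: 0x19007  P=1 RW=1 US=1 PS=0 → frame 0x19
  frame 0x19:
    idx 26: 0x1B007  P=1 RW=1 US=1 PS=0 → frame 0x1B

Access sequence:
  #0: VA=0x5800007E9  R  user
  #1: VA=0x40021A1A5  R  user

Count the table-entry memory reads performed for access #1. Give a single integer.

Per-access translation:
#0 VA=0x5800007E9 (r,user):
  L0: frame=0x13 idx=22 entry=0x15087 [P=1 RW=1 US=1 PS=1]
  → PA=0x157E9 (huge @L0)  (1 entries read)
#1 VA=0x40021A1A5 (r,user):
  L0: frame=0x13 idx=16 entry=0x18007 [P=1 RW=1 US=1 PS=0]
  L1: frame=0x18 idx=1 entry=0x19007 [P=1 RW=1 US=1 PS=0]
  L2: frame=0x19 idx=26 entry=0x1B007 [P=1 RW=1 US=1 PS=0]
  → PA=0x1B1A5  (3 entries read)

Entries read for #1: 3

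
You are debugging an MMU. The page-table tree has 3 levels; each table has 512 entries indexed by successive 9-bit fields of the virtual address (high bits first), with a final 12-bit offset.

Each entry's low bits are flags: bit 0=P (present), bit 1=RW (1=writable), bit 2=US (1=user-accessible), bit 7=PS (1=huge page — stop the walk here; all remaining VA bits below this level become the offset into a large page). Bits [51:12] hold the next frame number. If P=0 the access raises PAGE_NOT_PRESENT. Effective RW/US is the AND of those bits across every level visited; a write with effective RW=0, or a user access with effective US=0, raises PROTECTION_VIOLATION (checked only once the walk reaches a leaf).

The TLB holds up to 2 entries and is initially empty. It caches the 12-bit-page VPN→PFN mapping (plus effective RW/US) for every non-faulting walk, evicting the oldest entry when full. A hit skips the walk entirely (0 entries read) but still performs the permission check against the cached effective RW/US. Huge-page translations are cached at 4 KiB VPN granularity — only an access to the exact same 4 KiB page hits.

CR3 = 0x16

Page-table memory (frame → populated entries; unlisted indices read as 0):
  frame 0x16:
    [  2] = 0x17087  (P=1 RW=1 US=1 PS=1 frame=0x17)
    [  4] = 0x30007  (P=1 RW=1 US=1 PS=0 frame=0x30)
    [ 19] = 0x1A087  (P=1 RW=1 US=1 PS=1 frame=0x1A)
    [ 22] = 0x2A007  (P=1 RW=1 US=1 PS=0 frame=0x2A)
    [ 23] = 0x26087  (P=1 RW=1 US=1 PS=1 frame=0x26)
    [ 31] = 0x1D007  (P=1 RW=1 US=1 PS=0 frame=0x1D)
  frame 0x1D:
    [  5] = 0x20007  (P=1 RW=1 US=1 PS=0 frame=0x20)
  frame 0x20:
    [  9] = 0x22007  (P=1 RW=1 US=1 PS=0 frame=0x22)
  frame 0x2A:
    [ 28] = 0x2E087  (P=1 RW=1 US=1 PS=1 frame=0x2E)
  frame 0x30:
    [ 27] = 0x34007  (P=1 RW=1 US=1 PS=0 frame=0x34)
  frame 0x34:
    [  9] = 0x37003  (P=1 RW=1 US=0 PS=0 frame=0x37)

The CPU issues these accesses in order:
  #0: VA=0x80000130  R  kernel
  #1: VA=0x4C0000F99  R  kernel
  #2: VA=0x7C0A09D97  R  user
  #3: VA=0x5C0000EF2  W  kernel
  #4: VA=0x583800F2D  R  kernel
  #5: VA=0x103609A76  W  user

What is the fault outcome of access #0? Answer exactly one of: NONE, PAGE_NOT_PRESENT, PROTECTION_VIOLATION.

Per-access translation:
#0 VA=0x80000130 (r,kernel):
  L0: frame=0x16 idx=2 entry=0x17087 [P=1 RW=1 US=1 PS=1]
  ⇒ phys 0x17130 (huge @L0)  [1 reads]
#1 VA=0x4C0000F99 (r,kernel):
  L0: frame=0x16 idx=19 entry=0x1A087 [P=1 RW=1 US=1 PS=1]
  ⇒ phys 0x1AF99 (huge @L0)  [1 reads]
#2 VA=0x7C0A09D97 (r,user):
  L0: frame=0x16 idx=31 entry=0x1D007 [P=1 RW=1 US=1 PS=0]
  L1: frame=0x1D idx=5 entry=0x20007 [P=1 RW=1 US=1 PS=0]
  L2: frame=0x20 idx=9 entry=0x22007 [P=1 RW=1 US=1 PS=0]
  ⇒ phys 0x22D97  [3 reads]
#3 VA=0x5C0000EF2 (w,kernel):
  L0: frame=0x16 idx=23 entry=0x26087 [P=1 RW=1 US=1 PS=1]
  ⇒ phys 0x26EF2 (huge @L0)  [1 reads]
#4 VA=0x583800F2D (r,kernel):
  L0: frame=0x16 idx=22 entry=0x2A007 [P=1 RW=1 US=1 PS=0]
  L1: frame=0x2A idx=28 entry=0x2E087 [P=1 RW=1 US=1 PS=1]
  ⇒ phys 0x2EF2D (huge @L1)  [2 reads]
#5 VA=0x103609A76 (w,user):
  L0: frame=0x16 idx=4 entry=0x30007 [P=1 RW=1 US=1 PS=0]
  L1: frame=0x30 idx=27 entry=0x34007 [P=1 RW=1 US=1 PS=0]
  L2: frame=0x34 idx=9 entry=0x37003 [P=1 RW=1 US=0 PS=0]
  ✗ PROTECTION_VIOLATION  [3 reads]

Access #0 fault: NONE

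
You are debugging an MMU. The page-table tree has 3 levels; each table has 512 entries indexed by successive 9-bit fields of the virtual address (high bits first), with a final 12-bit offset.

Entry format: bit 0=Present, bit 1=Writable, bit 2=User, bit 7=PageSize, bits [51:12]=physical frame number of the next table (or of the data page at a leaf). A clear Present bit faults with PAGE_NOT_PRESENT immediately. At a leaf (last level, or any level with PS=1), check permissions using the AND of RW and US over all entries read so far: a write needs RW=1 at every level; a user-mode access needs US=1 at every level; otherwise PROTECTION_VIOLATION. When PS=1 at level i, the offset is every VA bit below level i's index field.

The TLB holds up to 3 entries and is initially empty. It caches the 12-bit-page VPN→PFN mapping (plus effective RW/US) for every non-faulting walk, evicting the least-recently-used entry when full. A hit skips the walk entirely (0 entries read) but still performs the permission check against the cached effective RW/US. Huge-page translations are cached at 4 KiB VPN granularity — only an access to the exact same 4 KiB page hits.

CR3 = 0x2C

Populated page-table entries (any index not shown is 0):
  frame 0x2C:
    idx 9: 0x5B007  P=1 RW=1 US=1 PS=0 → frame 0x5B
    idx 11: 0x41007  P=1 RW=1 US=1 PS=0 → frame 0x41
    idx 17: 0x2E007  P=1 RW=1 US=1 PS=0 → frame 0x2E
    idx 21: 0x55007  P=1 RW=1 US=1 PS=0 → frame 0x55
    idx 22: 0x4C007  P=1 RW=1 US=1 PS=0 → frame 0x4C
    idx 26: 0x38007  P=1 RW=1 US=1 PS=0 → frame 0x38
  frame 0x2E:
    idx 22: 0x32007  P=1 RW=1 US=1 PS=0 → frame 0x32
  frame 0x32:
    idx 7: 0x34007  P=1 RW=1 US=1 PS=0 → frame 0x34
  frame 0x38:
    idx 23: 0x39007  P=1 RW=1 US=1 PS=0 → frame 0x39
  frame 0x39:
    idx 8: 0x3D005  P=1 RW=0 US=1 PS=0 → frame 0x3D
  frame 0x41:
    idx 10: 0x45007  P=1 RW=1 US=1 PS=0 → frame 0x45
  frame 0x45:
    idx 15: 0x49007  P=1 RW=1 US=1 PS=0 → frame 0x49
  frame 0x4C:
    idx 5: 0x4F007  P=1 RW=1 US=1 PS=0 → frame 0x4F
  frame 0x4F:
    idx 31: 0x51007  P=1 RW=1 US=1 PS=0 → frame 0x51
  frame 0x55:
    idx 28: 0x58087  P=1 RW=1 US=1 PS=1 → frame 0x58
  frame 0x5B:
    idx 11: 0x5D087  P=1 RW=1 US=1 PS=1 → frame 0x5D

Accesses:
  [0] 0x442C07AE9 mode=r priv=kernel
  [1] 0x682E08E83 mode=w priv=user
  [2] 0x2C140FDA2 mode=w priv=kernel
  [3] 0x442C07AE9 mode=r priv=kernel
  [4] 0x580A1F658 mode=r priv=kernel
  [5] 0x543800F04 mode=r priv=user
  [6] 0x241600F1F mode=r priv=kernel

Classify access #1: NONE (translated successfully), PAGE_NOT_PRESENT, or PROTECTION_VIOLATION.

Trace:
#0 VA=0x442C07AE9 (r,kernel):
  L0: frame=0x2C idx=17 entry=0x2E007 [P=1 RW=1 US=1 PS=0]
  L1: frame=0x2E idx=22 entry=0x32007 [P=1 RW=1 US=1 PS=0]
  L2: frame=0x32 idx=7 entry=0x34007 [P=1 RW=1 US=1 PS=0]
  → PA=0x34AE9  (3 entries read)
#1 VA=0x682E08E83 (w,user):
  L0: frame=0x2C idx=26 entry=0x38007 [P=1 RW=1 US=1 PS=0]
  L1: frame=0x38 idx=23 entry=0x39007 [P=1 RW=1 US=1 PS=0]
  L2: frame=0x39 idx=8 entry=0x3D005 [P=1 RW=0 US=1 PS=0]
  ✗ PROTECTION_VIOLATION  [3 reads]
#2 VA=0x2C140FDA2 (w,kernel):
  L0: frame=0x2C idx=11 entry=0x41007 [P=1 RW=1 US=1 PS=0]
  L1: frame=0x41 idx=10 entry=0x45007 [P=1 RW=1 US=1 PS=0]
  L2: frame=0x45 idx=15 entry=0x49007 [P=1 RW=1 US=1 PS=0]
  → PA=0x49DA2  (3 entries read)
#3 VA=0x442C07AE9 (r,kernel):
  TLB hit vpn=0x442C07 → PA=0x34AE9
#4 VA=0x580A1F658 (r,kernel):
  L0: frame=0x2C idx=22 entry=0x4C007 [P=1 RW=1 US=1 PS=0]
  L1: frame=0x4C idx=5 entry=0x4F007 [P=1 RW=1 US=1 PS=0]
  L2: frame=0x4F idx=31 entry=0x51007 [P=1 RW=1 US=1 PS=0]
  → PA=0x51658  (3 entries read)
#5 VA=0x543800F04 (r,user):
  L0: frame=0x2C idx=21 entry=0x55007 [P=1 RW=1 US=1 PS=0]
  L1: frame=0x55 idx=28 entry=0x58087 [P=1 RW=1 US=1 PS=1]
  → PA=0x58F04 (huge @L1)  (2 entries read)
#6 VA=0x241600F1F (r,kernel):
  L0: frame=0x2C idx=9 entry=0x5B007 [P=1 RW=1 US=1 PS=0]
  L1: frame=0x5B idx=11 entry=0x5D087 [P=1 RW=1 US=1 PS=1]
  → PA=0x5DF1F (huge @L1)  (2 entries read)

Access #1 fault: PROTECTION_VIOLATION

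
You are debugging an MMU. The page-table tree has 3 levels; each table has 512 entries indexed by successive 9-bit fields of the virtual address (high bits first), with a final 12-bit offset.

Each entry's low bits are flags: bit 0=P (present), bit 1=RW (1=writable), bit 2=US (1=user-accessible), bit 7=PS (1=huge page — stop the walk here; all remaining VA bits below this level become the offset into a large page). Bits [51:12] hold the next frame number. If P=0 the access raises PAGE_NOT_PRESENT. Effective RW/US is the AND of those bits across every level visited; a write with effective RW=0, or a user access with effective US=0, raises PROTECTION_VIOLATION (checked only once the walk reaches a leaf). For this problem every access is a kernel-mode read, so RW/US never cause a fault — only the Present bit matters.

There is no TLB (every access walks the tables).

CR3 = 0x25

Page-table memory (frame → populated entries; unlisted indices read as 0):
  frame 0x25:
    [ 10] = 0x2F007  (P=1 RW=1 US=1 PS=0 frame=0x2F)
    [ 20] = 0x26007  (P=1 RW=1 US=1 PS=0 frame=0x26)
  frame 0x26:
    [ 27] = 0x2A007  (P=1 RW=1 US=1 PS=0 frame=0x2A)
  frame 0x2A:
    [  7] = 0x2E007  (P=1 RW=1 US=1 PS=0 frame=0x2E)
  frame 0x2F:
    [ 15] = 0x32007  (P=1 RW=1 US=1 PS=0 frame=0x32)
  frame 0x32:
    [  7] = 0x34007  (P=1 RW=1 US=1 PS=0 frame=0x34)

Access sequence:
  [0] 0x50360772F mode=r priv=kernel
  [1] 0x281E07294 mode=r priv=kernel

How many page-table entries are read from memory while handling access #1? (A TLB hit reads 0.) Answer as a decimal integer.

Per-access translation:
#0 VA=0x50360772F (r,kernel):
  lvl0: tbl 0x25, slot 20 ⇒ 0x26007 (P1/RW1/US1/PS0)
  lvl1: tbl 0x26, slot 27 ⇒ 0x2A007 (P1/RW1/US1/PS0)
  lvl2: tbl 0x2A, slot 7 ⇒ 0x2E007 (P1/RW1/US1/PS0)
  ⇒ phys 0x2E72F  [3 reads]
#1 VA=0x281E07294 (r,kernel):
  lvl0: tbl 0x25, slot 10 ⇒ 0x2F007 (P1/RW1/US1/PS0)
  lvl1: tbl 0x2F, slot 15 ⇒ 0x32007 (P1/RW1/US1/PS0)
  lvl2: tbl 0x32, slot 7 ⇒ 0x34007 (P1/RW1/US1/PS0)
  ⇒ phys 0x34294  [3 reads]

Entries read for #1: 3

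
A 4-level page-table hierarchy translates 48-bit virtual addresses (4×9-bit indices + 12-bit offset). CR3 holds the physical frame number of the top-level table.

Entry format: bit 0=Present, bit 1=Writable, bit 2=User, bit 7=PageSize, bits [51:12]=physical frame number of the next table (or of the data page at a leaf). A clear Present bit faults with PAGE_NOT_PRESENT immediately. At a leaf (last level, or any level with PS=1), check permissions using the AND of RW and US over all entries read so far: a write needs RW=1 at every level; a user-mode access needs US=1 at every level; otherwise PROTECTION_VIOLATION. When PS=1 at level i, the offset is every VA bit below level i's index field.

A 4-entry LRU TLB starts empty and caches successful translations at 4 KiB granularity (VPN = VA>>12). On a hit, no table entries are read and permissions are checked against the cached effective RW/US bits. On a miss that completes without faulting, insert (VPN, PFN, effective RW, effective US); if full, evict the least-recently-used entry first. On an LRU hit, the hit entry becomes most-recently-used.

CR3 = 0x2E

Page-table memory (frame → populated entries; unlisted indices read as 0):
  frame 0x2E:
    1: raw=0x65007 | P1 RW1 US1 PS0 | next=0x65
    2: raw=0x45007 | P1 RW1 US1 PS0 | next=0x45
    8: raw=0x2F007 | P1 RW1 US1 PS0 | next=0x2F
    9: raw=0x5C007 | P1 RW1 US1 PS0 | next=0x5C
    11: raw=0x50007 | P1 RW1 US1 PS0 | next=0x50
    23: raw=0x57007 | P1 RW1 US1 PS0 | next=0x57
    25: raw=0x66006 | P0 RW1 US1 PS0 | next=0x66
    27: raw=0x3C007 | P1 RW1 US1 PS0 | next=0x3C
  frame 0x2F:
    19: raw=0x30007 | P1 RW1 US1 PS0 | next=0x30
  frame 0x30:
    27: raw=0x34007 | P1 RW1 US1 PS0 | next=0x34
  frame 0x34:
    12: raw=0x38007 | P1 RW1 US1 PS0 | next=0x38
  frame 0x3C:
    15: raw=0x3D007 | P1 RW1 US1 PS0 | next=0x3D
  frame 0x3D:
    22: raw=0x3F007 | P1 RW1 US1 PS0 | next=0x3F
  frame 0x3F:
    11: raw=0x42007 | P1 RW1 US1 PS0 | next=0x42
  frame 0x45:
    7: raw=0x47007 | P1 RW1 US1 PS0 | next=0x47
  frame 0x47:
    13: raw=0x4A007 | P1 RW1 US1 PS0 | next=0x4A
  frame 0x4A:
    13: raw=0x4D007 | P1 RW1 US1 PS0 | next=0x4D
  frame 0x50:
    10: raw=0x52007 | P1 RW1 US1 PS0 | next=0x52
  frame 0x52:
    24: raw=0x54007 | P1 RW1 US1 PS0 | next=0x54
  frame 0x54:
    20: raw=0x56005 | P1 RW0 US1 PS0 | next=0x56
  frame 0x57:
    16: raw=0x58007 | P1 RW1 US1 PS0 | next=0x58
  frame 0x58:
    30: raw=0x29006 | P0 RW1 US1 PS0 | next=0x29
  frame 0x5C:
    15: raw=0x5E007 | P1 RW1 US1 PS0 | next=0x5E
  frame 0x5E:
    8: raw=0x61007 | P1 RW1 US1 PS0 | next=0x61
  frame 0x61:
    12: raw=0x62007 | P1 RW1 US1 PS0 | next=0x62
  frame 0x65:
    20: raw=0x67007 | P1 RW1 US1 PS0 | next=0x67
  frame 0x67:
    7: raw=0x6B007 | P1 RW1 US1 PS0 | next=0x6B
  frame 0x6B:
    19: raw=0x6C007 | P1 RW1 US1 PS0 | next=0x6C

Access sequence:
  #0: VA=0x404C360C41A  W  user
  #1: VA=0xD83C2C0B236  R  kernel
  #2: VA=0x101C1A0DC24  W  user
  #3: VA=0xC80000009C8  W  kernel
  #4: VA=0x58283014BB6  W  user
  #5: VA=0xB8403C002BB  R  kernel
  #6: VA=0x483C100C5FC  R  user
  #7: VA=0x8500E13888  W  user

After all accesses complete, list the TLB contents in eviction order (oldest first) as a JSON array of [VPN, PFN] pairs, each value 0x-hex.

Per-access translation:
#0 VA=0x404C360C41A (w,user):
  lvl0: tbl 0x2E, slot 8 ⇒ 0x2F007 (P1/RW1/US1/PS0)
  lvl1: tbl 0x2F, slot 19 ⇒ 0x30007 (P1/RW1/US1/PS0)
  lvl2: tbl 0x30, slot 27 ⇒ 0x34007 (P1/RW1/US1/PS0)
  lvl3: tbl 0x34, slot 12 ⇒ 0x38007 (P1/RW1/US1/PS0)
  ✓ 0x3841A  — 4 lookups
#1 VA=0xD83C2C0B236 (r,kernel):
  lvl0: tbl 0x2E, slot 27 ⇒ 0x3C007 (P1/RW1/US1/PS0)
  lvl1: tbl 0x3C, slot 15 ⇒ 0x3D007 (P1/RW1/US1/PS0)
  lvl2: tbl 0x3D, slot 22 ⇒ 0x3F007 (P1/RW1/US1/PS0)
  lvl3: tbl 0x3F, slot 11 ⇒ 0x42007 (P1/RW1/US1/PS0)
  ✓ 0x42236  — 4 lookups
#2 VA=0x101C1A0DC24 (w,user):
  lvl0: tbl 0x2E, slot 2 ⇒ 0x45007 (P1/RW1/US1/PS0)
  lvl1: tbl 0x45, slot 7 ⇒ 0x47007 (P1/RW1/US1/PS0)
  lvl2: tbl 0x47, slot 13 ⇒ 0x4A007 (P1/RW1/US1/PS0)
  lvl3: tbl 0x4A, slot 13 ⇒ 0x4D007 (P1/RW1/US1/PS0)
  ✓ 0x4DC24  — 4 lookups
#3 VA=0xC80000009C8 (w,kernel):
  lvl0: tbl 0x2E, slot 25 ⇒ 0x66006 (P0/RW1/US1/PS0)
  ✗ PAGE_NOT_PRESENT  [1 reads]
#4 VA=0x58283014BB6 (w,user):
  lvl0: tbl 0x2E, slot 11 ⇒ 0x50007 (P1/RW1/US1/PS0)
  lvl1: tbl 0x50, slot 10 ⇒ 0x52007 (P1/RW1/US1/PS0)
  lvl2: tbl 0x52, slot 24 ⇒ 0x54007 (P1/RW1/US1/PS0)
  lvl3: tbl 0x54, slot 20 ⇒ 0x56005 (P1/RW0/US1/PS0)
  ✗ PROTECTION_VIOLATION  [4 reads]
#5 VA=0xB8403C002BB (r,kernel):
  lvl0: tbl 0x2E, slot 23 ⇒ 0x57007 (P1/RW1/US1/PS0)
  lvl1: tbl 0x57, slot 16 ⇒ 0x58007 (P1/RW1/US1/PS0)
  lvl2: tbl 0x58, slot 30 ⇒ 0x29006 (P0/RW1/US1/PS0)
  ✗ PAGE_NOT_PRESENT  [3 reads]
#6 VA=0x483C100C5FC (r,user):
  lvl0: tbl 0x2E, slot 9 ⇒ 0x5C007 (P1/RW1/US1/PS0)
  lvl1: tbl 0x5C, slot 15 ⇒ 0x5E007 (P1/RW1/US1/PS0)
  lvl2: tbl 0x5E, slot 8 ⇒ 0x61007 (P1/RW1/US1/PS0)
  lvl3: tbl 0x61, slot 12 ⇒ 0x62007 (P1/RW1/US1/PS0)
  ✓ 0x625FC  — 4 lookups
#7 VA=0x8500E13888 (w,user):
  lvl0: tbl 0x2E, slot 1 ⇒ 0x65007 (P1/RW1/US1/PS0)
  lvl1: tbl 0x65, slot 20 ⇒ 0x67007 (P1/RW1/US1/PS0)
  lvl2: tbl 0x67, slot 7 ⇒ 0x6B007 (P1/RW1/US1/PS0)
  lvl3: tbl 0x6B, slot 19 ⇒ 0x6C007 (P1/RW1/US1/PS0)
  ✓ 0x6C888  — 4 lookups

TLB: [["0xD83C2C0B", "0x42"], ["0x101C1A0D", "0x4D"], ["0x483C100C", "0x62"], ["0x8500E13", "0x6C"]]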